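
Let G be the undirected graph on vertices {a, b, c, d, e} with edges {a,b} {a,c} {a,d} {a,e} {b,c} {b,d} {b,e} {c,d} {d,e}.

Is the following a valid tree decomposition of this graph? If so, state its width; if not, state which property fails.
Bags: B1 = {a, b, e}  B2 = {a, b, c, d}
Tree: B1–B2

A tree decomposition must satisfy three properties: every vertex lies in some bag; for every edge, both endpoints lie together in some bag; and for every vertex, the bags containing it form a connected subtree. Here edge (d,e) lies in no bag, so the decomposition is invalid.

No — edge (d,e) lies in no bag.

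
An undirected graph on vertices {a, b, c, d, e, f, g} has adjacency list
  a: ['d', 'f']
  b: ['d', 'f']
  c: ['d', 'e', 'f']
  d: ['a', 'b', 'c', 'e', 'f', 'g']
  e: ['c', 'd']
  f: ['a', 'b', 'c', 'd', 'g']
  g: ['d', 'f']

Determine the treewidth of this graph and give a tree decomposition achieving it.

Each bag holds 3 vertices, so the decomposition has width 2, which upper-bounds the treewidth. For the lower bound, the 3 vertices {c, d, e} are pairwise adjacent, and any tree decomposition puts a clique entirely inside one bag — forcing width ≥ 2. Therefore the treewidth is 2.

Treewidth 2.
One optimal decomposition is:
Bags: B1 = {b, d, f}  B2 = {d, f, g}  B3 = {c, d, f}  B4 = {a, d, f}  B5 = {c, d, e}
Tree: B1–B2, B2–B3, B1–B4, B3–B5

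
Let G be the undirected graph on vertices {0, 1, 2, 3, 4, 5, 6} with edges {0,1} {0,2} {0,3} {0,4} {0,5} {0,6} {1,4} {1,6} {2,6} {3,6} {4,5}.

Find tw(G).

2

A width-2 tree decomposition is:
Bags: B1 = {0, 4, 5}  B2 = {0, 1, 4}  B3 = {0, 1, 6}  B4 = {0, 2, 6}  B5 = {0, 3, 6}
Tree: B1–B2, B2–B3, B3–B4, B4–B5
Each bag holds 3 vertices, so the decomposition has width 2, which upper-bounds the treewidth. Conversely, {0, 1, 4} is a clique of size 3, and the vertices of any clique must share a bag in every tree decomposition; so some bag has ≥ 3 vertices and tw(G) ≥ 2. Hence tw(G) = 2 exactly.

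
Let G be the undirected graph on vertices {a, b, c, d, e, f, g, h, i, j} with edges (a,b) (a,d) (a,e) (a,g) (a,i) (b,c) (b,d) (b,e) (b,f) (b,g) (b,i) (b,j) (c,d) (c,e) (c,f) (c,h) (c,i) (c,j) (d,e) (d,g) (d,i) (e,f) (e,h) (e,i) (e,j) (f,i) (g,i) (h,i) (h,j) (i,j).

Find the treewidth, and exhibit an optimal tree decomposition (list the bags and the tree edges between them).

The largest bag has 5 vertices, giving width 4; this decomposition certifies tw(G) ≤ 4. For the lower bound, the 5 vertices {c, e, h, i, j} are pairwise adjacent, and any tree decomposition puts a clique entirely inside one bag — forcing width ≥ 4. Combining the bounds, tw(G) = 4.

Treewidth 4.
One such decomposition:
Bags: B1 = {b, c, e, i, j}  B2 = {b, c, e, f, i}  B3 = {c, e, h, i, j}  B4 = {b, c, d, e, i}  B5 = {a, b, d, e, i}  B6 = {a, b, d, g, i}
Tree: B1–B2, B1–B3, B2–B4, B4–B5, B5–B6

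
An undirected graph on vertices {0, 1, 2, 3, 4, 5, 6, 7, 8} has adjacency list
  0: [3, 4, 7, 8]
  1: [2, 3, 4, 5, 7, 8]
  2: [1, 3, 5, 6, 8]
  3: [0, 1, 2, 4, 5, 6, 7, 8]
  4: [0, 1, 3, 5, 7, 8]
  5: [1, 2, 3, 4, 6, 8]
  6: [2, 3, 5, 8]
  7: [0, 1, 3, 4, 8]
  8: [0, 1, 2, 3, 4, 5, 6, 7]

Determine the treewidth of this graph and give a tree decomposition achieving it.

Treewidth 4.
One such decomposition:
Bags: B1 = {1, 3, 4, 7, 8}  B2 = {1, 3, 4, 5, 8}  B3 = {1, 2, 3, 5, 8}  B4 = {2, 3, 5, 6, 8}  B5 = {0, 3, 4, 7, 8}
Tree: B1–B2, B2–B3, B3–B4, B1–B5

The largest bag has 5 vertices, giving width 4; this decomposition certifies tw(G) ≤ 4. On the other hand G contains the 5-clique {0, 3, 4, 7, 8}. A clique must lie in a single bag of any decomposition, so no decomposition can have width below 4. Therefore the treewidth is 4.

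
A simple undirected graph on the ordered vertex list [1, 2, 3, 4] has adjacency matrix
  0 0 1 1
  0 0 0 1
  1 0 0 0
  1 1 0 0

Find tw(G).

1

A width-1 tree decomposition is:
Bags: B1 = {1, 4}  B2 = {2, 4}  B3 = {1, 3}
Tree: B1–B2, B1–B3
Every bag has size at most 2, so the width is 2 − 1 = 1 and tw(G) ≤ 1. Since G has at least one edge (e.g. 1–4), it is not an edgeless graph, so tw(G) ≥ 1. Combining the bounds, tw(G) = 1.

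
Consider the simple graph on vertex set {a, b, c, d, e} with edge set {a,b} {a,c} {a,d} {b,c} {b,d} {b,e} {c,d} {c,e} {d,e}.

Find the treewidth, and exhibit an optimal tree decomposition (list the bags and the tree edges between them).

Treewidth 3.
One optimal decomposition is:
Bags: B1 = {a, b, c, d}  B2 = {b, c, d, e}
Tree: B1–B2

Every bag has size at most 4, so the width is 4 − 1 = 3 and tw(G) ≤ 3. Conversely, {b, c, d, e} is a clique of size 4, and the vertices of any clique must share a bag in every tree decomposition; so some bag has ≥ 4 vertices and tw(G) ≥ 3. The upper and lower bounds meet at 3, so that is the treewidth.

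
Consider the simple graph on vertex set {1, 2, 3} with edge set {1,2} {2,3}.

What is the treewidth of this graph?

1

A width-1 tree decomposition is:
Bags: B1 = {1, 2}  B2 = {2, 3}
Tree: B1–B2
Every bag has size at most 2, so the width is 2 − 1 = 1 and tw(G) ≤ 1. Any graph with an edge has treewidth ≥ 1, and G has the edge 2–1. Combining the bounds, tw(G) = 1.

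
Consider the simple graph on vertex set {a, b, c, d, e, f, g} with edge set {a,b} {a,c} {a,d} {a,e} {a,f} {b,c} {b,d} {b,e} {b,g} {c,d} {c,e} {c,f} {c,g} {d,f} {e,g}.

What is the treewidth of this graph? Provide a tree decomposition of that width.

Treewidth 3.
One optimal decomposition is:
Bags: B1 = {a, c, d, f}  B2 = {a, b, c, d}  B3 = {a, b, c, e}  B4 = {b, c, e, g}
Tree: B1–B2, B2–B3, B3–B4

Every bag has size at most 4, so the width is 4 − 1 = 3 and tw(G) ≤ 3. On the other hand G contains the 4-clique {a, c, d, f}. A clique must lie in a single bag of any decomposition, so no decomposition can have width below 3. Therefore the treewidth is 3.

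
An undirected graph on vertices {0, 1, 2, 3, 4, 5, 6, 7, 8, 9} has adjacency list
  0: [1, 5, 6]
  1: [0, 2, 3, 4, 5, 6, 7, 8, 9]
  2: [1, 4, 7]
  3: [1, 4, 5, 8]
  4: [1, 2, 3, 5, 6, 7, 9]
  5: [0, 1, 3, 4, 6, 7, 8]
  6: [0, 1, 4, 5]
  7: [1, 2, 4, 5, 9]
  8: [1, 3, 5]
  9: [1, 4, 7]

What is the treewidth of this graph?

A width-3 tree decomposition is:
Bags: B1 = {1, 4, 5, 6}  B2 = {1, 3, 4, 5}  B3 = {0, 1, 5, 6}  B4 = {1, 4, 5, 7}  B5 = {1, 3, 5, 8}  B6 = {1, 4, 7, 9}  B7 = {1, 2, 4, 7}
Tree: B1–B2, B1–B3, B1–B4, B2–B5, B4–B6, B6–B7
Each bag holds 4 vertices, so the decomposition has width 3, which upper-bounds the treewidth. For the lower bound, the 4 vertices {0, 1, 5, 6} are pairwise adjacent, and any tree decomposition puts a clique entirely inside one bag — forcing width ≥ 3. The upper and lower bounds meet at 3, so that is the treewidth.

3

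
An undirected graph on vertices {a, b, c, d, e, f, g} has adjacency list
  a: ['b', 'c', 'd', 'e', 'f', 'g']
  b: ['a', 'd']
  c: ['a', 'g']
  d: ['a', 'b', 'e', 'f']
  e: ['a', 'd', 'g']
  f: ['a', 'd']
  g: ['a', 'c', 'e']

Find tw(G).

A width-2 tree decomposition is:
Bags: B1 = {a, d, e}  B2 = {a, d, f}  B3 = {a, b, d}  B4 = {a, e, g}  B5 = {a, c, g}
Tree: B1–B2, B2–B3, B1–B4, B4–B5
Every bag has size at most 3, so the width is 3 − 1 = 2 and tw(G) ≤ 2. On the other hand G contains the 3-clique {a, d, e}. A clique must lie in a single bag of any decomposition, so no decomposition can have width below 2. Hence tw(G) = 2 exactly.

2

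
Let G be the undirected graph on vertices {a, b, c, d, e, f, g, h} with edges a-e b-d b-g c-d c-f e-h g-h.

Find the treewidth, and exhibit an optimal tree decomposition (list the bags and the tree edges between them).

Each bag holds 2 vertices, so the decomposition has width 1, which upper-bounds the treewidth. Since G has at least one edge (e.g. f–c), it is not an edgeless graph, so tw(G) ≥ 1. Therefore the treewidth is 1.

Treewidth 1.
One optimal decomposition is:
Bags: B1 = {c, f}  B2 = {c, d}  B3 = {b, d}  B4 = {b, g}  B5 = {g, h}  B6 = {e, h}  B7 = {a, e}
Tree: B1–B2, B2–B3, B3–B4, B4–B5, B5–B6, B6–B7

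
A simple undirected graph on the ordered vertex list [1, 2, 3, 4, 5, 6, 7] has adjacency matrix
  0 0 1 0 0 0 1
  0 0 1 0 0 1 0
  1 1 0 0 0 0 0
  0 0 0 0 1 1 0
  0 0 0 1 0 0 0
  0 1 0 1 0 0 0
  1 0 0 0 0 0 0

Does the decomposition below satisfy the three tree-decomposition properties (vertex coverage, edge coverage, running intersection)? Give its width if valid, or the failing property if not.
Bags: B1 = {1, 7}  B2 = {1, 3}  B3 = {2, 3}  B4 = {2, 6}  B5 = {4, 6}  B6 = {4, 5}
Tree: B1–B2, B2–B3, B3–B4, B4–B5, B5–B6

Vertex coverage: the bags together contain {1, 2, 3, 4, 5, 6, 7}, the full vertex set. Edge coverage: each edge of G has both endpoints in at least one bag. Running intersection: for every vertex, the bags containing it form a connected subtree. All three properties hold, so this is a valid tree decomposition of width max|bag| − 1 = 1, and hence tw(G) ≤ 1.

Yes; width 1.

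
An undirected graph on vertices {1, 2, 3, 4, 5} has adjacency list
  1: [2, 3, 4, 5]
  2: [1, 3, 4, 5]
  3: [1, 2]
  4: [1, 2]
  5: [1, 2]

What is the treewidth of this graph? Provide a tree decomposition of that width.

Treewidth 2.
One such decomposition:
Bags: B1 = {1, 2, 4}  B2 = {1, 2, 5}  B3 = {1, 2, 3}
Tree: B1–B2, B2–B3

Each bag holds 3 vertices, so the decomposition has width 2, which upper-bounds the treewidth. On the other hand G contains the 3-clique {1, 2, 3}. A clique must lie in a single bag of any decomposition, so no decomposition can have width below 2. Hence tw(G) = 2 exactly.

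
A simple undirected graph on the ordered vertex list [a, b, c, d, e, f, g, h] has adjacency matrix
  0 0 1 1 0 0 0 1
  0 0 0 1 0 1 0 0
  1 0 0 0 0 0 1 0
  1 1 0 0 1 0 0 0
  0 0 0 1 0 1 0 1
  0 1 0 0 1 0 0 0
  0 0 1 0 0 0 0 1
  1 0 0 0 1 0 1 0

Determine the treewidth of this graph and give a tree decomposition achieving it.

The largest bag has 3 vertices, giving width 2; this decomposition certifies tw(G) ≤ 2. The edges b–f–e–d–b form a cycle, so G is not a tree and its treewidth is at least 2. Therefore the treewidth is 2.

Treewidth 2.
Bags: B1 = {b, d, f}  B2 = {d, e, f}  B3 = {a, d, e}  B4 = {a, e, h}  B5 = {a, c, h}  B6 = {c, g, h}
Tree: B1–B2, B2–B3, B3–B4, B4–B5, B5–B6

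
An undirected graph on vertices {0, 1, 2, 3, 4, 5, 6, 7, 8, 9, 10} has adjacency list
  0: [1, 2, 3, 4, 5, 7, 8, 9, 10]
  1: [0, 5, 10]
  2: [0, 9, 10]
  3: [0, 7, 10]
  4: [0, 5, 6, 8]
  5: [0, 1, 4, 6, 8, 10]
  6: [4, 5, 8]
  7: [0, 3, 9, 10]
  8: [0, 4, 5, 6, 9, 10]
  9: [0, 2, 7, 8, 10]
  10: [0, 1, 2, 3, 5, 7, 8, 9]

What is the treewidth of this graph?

A width-3 tree decomposition is:
Bags: B1 = {0, 5, 8, 10}  B2 = {0, 8, 9, 10}  B3 = {0, 4, 5, 8}  B4 = {0, 7, 9, 10}  B5 = {0, 2, 9, 10}  B6 = {0, 1, 5, 10}  B7 = {4, 5, 6, 8}  B8 = {0, 3, 7, 10}
Tree: B1–B2, B1–B3, B2–B4, B2–B5, B1–B6, B3–B7, B4–B8
Each bag holds 4 vertices, so the decomposition has width 3, which upper-bounds the treewidth. On the other hand G contains the 4-clique {0, 1, 5, 10}. A clique must lie in a single bag of any decomposition, so no decomposition can have width below 3. Combining the bounds, tw(G) = 3.

3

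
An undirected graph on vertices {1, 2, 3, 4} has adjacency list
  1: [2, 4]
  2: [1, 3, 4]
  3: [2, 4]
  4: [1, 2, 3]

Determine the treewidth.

2

A width-2 tree decomposition is:
Bags: B1 = {1, 2, 4}  B2 = {2, 3, 4}
Tree: B1–B2
The largest bag has 3 vertices, giving width 2; this decomposition certifies tw(G) ≤ 2. On the other hand G contains the 3-clique {1, 2, 4}. A clique must lie in a single bag of any decomposition, so no decomposition can have width below 2. The upper and lower bounds meet at 2, so that is the treewidth.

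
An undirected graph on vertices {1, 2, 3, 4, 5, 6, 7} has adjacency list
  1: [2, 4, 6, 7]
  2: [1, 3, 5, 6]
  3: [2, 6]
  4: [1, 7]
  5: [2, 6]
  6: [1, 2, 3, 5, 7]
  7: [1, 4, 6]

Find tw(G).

2

A width-2 tree decomposition is:
Bags: B1 = {2, 3, 6}  B2 = {1, 2, 6}  B3 = {1, 6, 7}  B4 = {2, 5, 6}  B5 = {1, 4, 7}
Tree: B1–B2, B2–B3, B1–B4, B3–B5
The largest bag has 3 vertices, giving width 2; this decomposition certifies tw(G) ≤ 2. Conversely, {1, 4, 7} is a clique of size 3, and the vertices of any clique must share a bag in every tree decomposition; so some bag has ≥ 3 vertices and tw(G) ≥ 2. Combining the bounds, tw(G) = 2.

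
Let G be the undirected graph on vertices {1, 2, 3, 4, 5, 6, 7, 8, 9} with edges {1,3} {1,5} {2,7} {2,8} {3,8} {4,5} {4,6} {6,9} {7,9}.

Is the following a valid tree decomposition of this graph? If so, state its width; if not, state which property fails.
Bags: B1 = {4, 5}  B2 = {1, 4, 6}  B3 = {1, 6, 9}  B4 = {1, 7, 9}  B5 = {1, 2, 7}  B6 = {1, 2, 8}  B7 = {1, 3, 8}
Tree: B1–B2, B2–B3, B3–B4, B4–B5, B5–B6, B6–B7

No — edge (1,5) lies in no bag.

A tree decomposition must satisfy three properties: every vertex lies in some bag; for every edge, both endpoints lie together in some bag; and for every vertex, the bags containing it form a connected subtree. Here edge (1,5) lies in no bag, so the decomposition is invalid.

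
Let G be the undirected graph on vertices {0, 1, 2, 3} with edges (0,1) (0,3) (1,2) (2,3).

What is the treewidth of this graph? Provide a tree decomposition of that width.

Treewidth 2.
One optimal decomposition is:
Bags: B1 = {1, 2, 3}  B2 = {0, 1, 3}
Tree: B1–B2

Every bag has size at most 3, so the width is 3 − 1 = 2 and tw(G) ≤ 2. The edges 3–2–1–0–3 form a cycle, so G is not a tree and its treewidth is at least 2. Combining the bounds, tw(G) = 2.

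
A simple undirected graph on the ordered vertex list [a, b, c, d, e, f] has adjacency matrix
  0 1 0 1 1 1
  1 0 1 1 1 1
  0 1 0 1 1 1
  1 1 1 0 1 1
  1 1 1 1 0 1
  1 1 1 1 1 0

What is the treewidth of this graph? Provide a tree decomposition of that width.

Treewidth 4.
One optimal decomposition is:
Bags: B1 = {a, b, d, e, f}  B2 = {b, c, d, e, f}
Tree: B1–B2

Every bag has size at most 5, so the width is 5 − 1 = 4 and tw(G) ≤ 4. For the lower bound, the 5 vertices {b, c, d, e, f} are pairwise adjacent, and any tree decomposition puts a clique entirely inside one bag — forcing width ≥ 4. The upper and lower bounds meet at 4, so that is the treewidth.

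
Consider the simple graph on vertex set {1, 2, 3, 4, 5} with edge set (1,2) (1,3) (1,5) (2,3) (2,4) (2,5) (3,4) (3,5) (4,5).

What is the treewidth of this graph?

3

A width-3 tree decomposition is:
Bags: B1 = {1, 2, 3, 5}  B2 = {2, 3, 4, 5}
Tree: B1–B2
Every bag has size at most 4, so the width is 4 − 1 = 3 and tw(G) ≤ 3. Conversely, {1, 2, 3, 5} is a clique of size 4, and the vertices of any clique must share a bag in every tree decomposition; so some bag has ≥ 4 vertices and tw(G) ≥ 3. Therefore the treewidth is 3.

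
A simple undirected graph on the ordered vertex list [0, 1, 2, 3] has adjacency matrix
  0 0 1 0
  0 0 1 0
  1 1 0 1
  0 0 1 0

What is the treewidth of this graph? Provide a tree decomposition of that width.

Each bag holds 2 vertices, so the decomposition has width 1, which upper-bounds the treewidth. Any graph with an edge has treewidth ≥ 1, and G has the edge 2–1. Combining the bounds, tw(G) = 1.

Treewidth 1.
One optimal decomposition is:
Bags: B1 = {1, 2}  B2 = {2, 3}  B3 = {0, 2}
Tree: B1–B2, B1–B3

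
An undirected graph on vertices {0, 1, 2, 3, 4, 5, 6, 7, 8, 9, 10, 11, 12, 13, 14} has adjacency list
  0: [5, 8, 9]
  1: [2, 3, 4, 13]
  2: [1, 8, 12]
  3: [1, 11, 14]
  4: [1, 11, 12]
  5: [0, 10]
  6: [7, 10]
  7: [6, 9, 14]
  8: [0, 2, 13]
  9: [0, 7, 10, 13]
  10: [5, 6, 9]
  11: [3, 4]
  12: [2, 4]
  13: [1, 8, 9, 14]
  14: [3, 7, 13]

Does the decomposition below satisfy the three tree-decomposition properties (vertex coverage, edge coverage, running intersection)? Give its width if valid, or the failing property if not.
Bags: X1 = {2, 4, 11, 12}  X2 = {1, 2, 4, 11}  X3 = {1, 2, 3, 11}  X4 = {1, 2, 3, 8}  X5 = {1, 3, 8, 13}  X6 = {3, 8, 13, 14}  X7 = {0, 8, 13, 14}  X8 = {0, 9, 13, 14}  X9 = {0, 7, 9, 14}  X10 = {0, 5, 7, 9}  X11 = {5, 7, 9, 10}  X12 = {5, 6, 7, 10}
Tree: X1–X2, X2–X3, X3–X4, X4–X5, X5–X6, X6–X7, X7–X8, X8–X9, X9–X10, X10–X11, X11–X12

Yes; width 3.

Vertex coverage: the bags together contain {0, 1, 2, 3, 4, 5, 6, 7, 8, 9, 10, 11, 12, 13, 14}, the full vertex set. Edge coverage: each edge of G has both endpoints in at least one bag. Running intersection: for every vertex, the bags containing it form a connected subtree. All three properties hold, so this is a valid tree decomposition of width max|bag| − 1 = 3, and hence tw(G) ≤ 3.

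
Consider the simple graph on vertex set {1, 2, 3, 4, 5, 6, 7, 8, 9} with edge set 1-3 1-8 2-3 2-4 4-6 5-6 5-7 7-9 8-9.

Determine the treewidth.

A width-2 tree decomposition is:
Bags: B1 = {1, 2, 3}  B2 = {1, 2, 8}  B3 = {2, 8, 9}  B4 = {2, 7, 9}  B5 = {2, 5, 7}  B6 = {2, 5, 6}  B7 = {2, 4, 6}
Tree: B1–B2, B2–B3, B3–B4, B4–B5, B5–B6, B6–B7
Each bag holds 3 vertices, so the decomposition has width 2, which upper-bounds the treewidth. Since 2–3–1–8–9–7–5–6–4–2 is a cycle in G, G is not acyclic. Forests are exactly the graphs of treewidth ≤ 1, so tw(G) ≥ 2. Hence tw(G) = 2 exactly.

2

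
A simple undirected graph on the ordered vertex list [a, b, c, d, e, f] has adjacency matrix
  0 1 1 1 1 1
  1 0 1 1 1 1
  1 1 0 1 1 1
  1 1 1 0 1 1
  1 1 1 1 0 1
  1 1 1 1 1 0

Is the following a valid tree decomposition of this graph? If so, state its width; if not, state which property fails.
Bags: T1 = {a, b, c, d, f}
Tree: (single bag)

A tree decomposition must satisfy three properties: every vertex lies in some bag; for every edge, both endpoints lie together in some bag; and for every vertex, the bags containing it form a connected subtree. Here vertex e appears in no bag, so the decomposition is invalid.

No — vertex e appears in no bag.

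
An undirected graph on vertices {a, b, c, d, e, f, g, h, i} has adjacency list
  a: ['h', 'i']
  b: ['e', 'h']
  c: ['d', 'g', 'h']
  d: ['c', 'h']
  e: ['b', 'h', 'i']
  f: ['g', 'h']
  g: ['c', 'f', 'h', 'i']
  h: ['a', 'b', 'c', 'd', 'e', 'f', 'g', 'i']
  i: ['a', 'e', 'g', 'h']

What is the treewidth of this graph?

2

A width-2 tree decomposition is:
Bags: B1 = {c, d, h}  B2 = {c, g, h}  B3 = {g, h, i}  B4 = {e, h, i}  B5 = {f, g, h}  B6 = {a, h, i}  B7 = {b, e, h}
Tree: B1–B2, B2–B3, B3–B4, B3–B5, B4–B6, B4–B7
The largest bag has 3 vertices, giving width 2; this decomposition certifies tw(G) ≤ 2. On the other hand G contains the 3-clique {c, d, h}. A clique must lie in a single bag of any decomposition, so no decomposition can have width below 2. The upper and lower bounds meet at 2, so that is the treewidth.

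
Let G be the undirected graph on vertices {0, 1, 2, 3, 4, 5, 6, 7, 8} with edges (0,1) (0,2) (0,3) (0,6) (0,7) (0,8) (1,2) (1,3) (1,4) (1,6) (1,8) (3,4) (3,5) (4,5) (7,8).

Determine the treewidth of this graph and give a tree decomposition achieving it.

Treewidth 2.
One such decomposition:
Bags: B1 = {1, 3, 4}  B2 = {0, 1, 3}  B3 = {3, 4, 5}  B4 = {0, 1, 8}  B5 = {0, 7, 8}  B6 = {0, 1, 6}  B7 = {0, 1, 2}
Tree: B1–B2, B1–B3, B2–B4, B4–B5, B4–B6, B4–B7

Every bag has size at most 3, so the width is 3 − 1 = 2 and tw(G) ≤ 2. On the other hand G contains the 3-clique {0, 1, 8}. A clique must lie in a single bag of any decomposition, so no decomposition can have width below 2. Hence tw(G) = 2 exactly.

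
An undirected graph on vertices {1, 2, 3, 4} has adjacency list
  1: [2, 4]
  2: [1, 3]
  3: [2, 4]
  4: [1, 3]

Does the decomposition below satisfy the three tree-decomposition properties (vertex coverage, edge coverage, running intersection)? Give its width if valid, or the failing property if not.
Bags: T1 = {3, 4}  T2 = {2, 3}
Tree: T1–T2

A tree decomposition must satisfy three properties: every vertex lies in some bag; for every edge, both endpoints lie together in some bag; and for every vertex, the bags containing it form a connected subtree. Here vertex 1 appears in no bag, so the decomposition is invalid.

No — vertex 1 appears in no bag.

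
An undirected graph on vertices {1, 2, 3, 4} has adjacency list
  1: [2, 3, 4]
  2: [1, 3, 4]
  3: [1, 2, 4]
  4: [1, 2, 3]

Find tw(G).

A width-3 tree decomposition is:
Bags: B1 = {1, 2, 3, 4}
Tree: (single bag)
With just one bag of size 4, the width is 4 − 1 = 3, so tw(G) ≤ 3. For the lower bound, the 4 vertices {1, 2, 3, 4} are pairwise adjacent, and any tree decomposition puts a clique entirely inside one bag — forcing width ≥ 3. Therefore the treewidth is 3.

3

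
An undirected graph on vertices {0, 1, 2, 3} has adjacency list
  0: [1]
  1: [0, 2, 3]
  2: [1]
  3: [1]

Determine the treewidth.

A width-1 tree decomposition is:
Bags: B1 = {1, 3}  B2 = {1, 2}  B3 = {0, 1}
Tree: B1–B2, B1–B3
Each bag holds 2 vertices, so the decomposition has width 1, which upper-bounds the treewidth. Any graph with an edge has treewidth ≥ 1, and G has the edge 3–1. Hence tw(G) = 1 exactly.

1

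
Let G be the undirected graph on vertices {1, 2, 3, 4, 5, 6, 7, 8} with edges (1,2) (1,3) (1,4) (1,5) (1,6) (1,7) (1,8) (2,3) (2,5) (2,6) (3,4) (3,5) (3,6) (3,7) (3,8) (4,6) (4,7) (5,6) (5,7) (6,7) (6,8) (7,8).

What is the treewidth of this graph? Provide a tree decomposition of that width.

Every bag has size at most 5, so the width is 5 − 1 = 4 and tw(G) ≤ 4. For the lower bound, the 5 vertices {1, 2, 3, 5, 6} are pairwise adjacent, and any tree decomposition puts a clique entirely inside one bag — forcing width ≥ 4. The upper and lower bounds meet at 4, so that is the treewidth.

Treewidth 4.
Bags: B1 = {1, 3, 5, 6, 7}  B2 = {1, 3, 6, 7, 8}  B3 = {1, 3, 4, 6, 7}  B4 = {1, 2, 3, 5, 6}
Tree: B1–B2, B2–B3, B1–B4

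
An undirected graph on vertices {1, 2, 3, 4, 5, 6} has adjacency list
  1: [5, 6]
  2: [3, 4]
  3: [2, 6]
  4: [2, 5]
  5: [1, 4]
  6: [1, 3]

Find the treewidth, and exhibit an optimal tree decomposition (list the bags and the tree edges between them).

Treewidth 2.
One such decomposition:
Bags: B1 = {1, 4, 5}  B2 = {1, 2, 4}  B3 = {1, 2, 3}  B4 = {1, 3, 6}
Tree: B1–B2, B2–B3, B3–B4

Every bag has size at most 3, so the width is 3 − 1 = 2 and tw(G) ≤ 2. For the lower bound, G contains the cycle 1–5–4–2–3–6–1, so G is not a forest; only forests have treewidth ≤ 1, hence tw(G) ≥ 2. The upper and lower bounds meet at 2, so that is the treewidth.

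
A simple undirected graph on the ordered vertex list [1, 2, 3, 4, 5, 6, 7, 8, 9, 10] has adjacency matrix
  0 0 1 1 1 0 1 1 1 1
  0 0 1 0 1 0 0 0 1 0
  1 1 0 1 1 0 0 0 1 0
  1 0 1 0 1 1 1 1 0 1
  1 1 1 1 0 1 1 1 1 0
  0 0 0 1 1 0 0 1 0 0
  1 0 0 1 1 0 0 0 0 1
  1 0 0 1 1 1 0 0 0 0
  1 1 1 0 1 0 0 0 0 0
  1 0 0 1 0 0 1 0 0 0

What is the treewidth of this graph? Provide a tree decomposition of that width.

Each bag holds 4 vertices, so the decomposition has width 3, which upper-bounds the treewidth. For the lower bound, the 4 vertices {1, 4, 7, 10} are pairwise adjacent, and any tree decomposition puts a clique entirely inside one bag — forcing width ≥ 3. Therefore the treewidth is 3.

Treewidth 3.
Bags: B1 = {1, 3, 4, 5}  B2 = {1, 3, 5, 9}  B3 = {1, 4, 5, 7}  B4 = {1, 4, 7, 10}  B5 = {1, 4, 5, 8}  B6 = {2, 3, 5, 9}  B7 = {4, 5, 6, 8}
Tree: B1–B2, B1–B3, B3–B4, B1–B5, B2–B6, B5–B7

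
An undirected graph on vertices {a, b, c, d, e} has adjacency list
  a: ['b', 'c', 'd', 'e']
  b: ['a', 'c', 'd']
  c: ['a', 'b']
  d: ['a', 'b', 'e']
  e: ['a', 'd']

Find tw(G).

A width-2 tree decomposition is:
Bags: B1 = {a, b, d}  B2 = {a, b, c}  B3 = {a, d, e}
Tree: B1–B2, B1–B3
Each bag holds 3 vertices, so the decomposition has width 2, which upper-bounds the treewidth. Conversely, {a, d, e} is a clique of size 3, and the vertices of any clique must share a bag in every tree decomposition; so some bag has ≥ 3 vertices and tw(G) ≥ 2. The upper and lower bounds meet at 2, so that is the treewidth.

2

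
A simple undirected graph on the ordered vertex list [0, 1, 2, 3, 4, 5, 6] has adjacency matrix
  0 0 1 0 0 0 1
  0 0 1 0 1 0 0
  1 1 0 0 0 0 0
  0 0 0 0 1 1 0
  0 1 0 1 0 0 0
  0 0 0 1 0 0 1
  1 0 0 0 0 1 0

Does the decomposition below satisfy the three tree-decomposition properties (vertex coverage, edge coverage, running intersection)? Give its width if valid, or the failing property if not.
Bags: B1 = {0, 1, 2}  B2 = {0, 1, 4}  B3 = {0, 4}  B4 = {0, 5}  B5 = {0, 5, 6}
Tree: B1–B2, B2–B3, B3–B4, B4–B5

No — vertex 3 appears in no bag.

A tree decomposition must satisfy three properties: every vertex lies in some bag; for every edge, both endpoints lie together in some bag; and for every vertex, the bags containing it form a connected subtree. Here vertex 3 appears in no bag, so the decomposition is invalid.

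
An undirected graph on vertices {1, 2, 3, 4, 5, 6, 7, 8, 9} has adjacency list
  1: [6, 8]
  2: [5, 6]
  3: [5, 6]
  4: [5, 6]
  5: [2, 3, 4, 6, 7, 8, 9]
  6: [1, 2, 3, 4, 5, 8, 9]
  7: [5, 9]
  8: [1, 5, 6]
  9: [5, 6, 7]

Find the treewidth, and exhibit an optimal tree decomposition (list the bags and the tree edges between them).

Every bag has size at most 3, so the width is 3 − 1 = 2 and tw(G) ≤ 2. For the lower bound, the 3 vertices {1, 6, 8} are pairwise adjacent, and any tree decomposition puts a clique entirely inside one bag — forcing width ≥ 2. Combining the bounds, tw(G) = 2.

Treewidth 2.
One such decomposition:
Bags: B1 = {2, 5, 6}  B2 = {4, 5, 6}  B3 = {5, 6, 8}  B4 = {3, 5, 6}  B5 = {5, 6, 9}  B6 = {5, 7, 9}  B7 = {1, 6, 8}
Tree: B1–B2, B2–B3, B3–B4, B3–B5, B5–B6, B3–B7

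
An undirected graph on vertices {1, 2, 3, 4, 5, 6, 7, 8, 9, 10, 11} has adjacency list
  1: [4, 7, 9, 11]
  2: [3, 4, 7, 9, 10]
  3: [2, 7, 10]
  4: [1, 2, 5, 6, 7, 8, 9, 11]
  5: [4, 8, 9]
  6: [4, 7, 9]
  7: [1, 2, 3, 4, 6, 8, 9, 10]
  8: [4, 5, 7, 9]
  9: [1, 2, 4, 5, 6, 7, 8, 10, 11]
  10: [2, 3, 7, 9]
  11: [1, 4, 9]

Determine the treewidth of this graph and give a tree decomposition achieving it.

Each bag holds 4 vertices, so the decomposition has width 3, which upper-bounds the treewidth. Conversely, {2, 7, 9, 10} is a clique of size 4, and the vertices of any clique must share a bag in every tree decomposition; so some bag has ≥ 4 vertices and tw(G) ≥ 3. Hence tw(G) = 3 exactly.

Treewidth 3.
One such decomposition:
Bags: B1 = {4, 7, 8, 9}  B2 = {2, 4, 7, 9}  B3 = {2, 7, 9, 10}  B4 = {1, 4, 7, 9}  B5 = {4, 6, 7, 9}  B6 = {4, 5, 8, 9}  B7 = {1, 4, 9, 11}  B8 = {2, 3, 7, 10}
Tree: B1–B2, B2–B3, B1–B4, B2–B5, B1–B6, B4–B7, B3–B8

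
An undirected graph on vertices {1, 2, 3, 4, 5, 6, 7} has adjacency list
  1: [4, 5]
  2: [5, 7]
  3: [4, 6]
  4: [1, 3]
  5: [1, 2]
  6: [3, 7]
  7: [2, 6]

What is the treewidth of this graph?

2

A width-2 tree decomposition is:
Bags: B1 = {1, 3, 4}  B2 = {1, 3, 5}  B3 = {2, 3, 5}  B4 = {2, 3, 7}  B5 = {3, 6, 7}
Tree: B1–B2, B2–B3, B3–B4, B4–B5
Every bag has size at most 3, so the width is 3 − 1 = 2 and tw(G) ≤ 2. The edges 3–4–1–5–2–7–6–3 form a cycle, so G is not a tree and its treewidth is at least 2. The upper and lower bounds meet at 2, so that is the treewidth.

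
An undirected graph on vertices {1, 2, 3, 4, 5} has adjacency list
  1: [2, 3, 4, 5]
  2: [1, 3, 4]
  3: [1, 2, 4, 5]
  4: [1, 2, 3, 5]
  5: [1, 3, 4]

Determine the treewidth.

3

A width-3 tree decomposition is:
Bags: B1 = {1, 2, 3, 4}  B2 = {1, 3, 4, 5}
Tree: B1–B2
Every bag has size at most 4, so the width is 4 − 1 = 3 and tw(G) ≤ 3. For the lower bound, the 4 vertices {1, 2, 3, 4} are pairwise adjacent, and any tree decomposition puts a clique entirely inside one bag — forcing width ≥ 3. Combining the bounds, tw(G) = 3.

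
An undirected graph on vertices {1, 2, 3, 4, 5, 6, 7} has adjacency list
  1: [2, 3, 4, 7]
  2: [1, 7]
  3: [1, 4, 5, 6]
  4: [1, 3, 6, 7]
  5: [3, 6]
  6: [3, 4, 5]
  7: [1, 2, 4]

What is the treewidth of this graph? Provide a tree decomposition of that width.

Treewidth 2.
One optimal decomposition is:
Bags: B1 = {1, 3, 4}  B2 = {3, 4, 6}  B3 = {3, 5, 6}  B4 = {1, 4, 7}  B5 = {1, 2, 7}
Tree: B1–B2, B2–B3, B1–B4, B4–B5

The largest bag has 3 vertices, giving width 2; this decomposition certifies tw(G) ≤ 2. For the lower bound, the 3 vertices {1, 2, 7} are pairwise adjacent, and any tree decomposition puts a clique entirely inside one bag — forcing width ≥ 2. The upper and lower bounds meet at 2, so that is the treewidth.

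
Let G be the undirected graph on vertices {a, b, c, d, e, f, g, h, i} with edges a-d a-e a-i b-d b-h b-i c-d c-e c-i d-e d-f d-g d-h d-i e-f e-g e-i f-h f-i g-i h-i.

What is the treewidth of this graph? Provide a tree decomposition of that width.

Treewidth 3.
One optimal decomposition is:
Bags: B1 = {d, e, f, i}  B2 = {a, d, e, i}  B3 = {d, f, h, i}  B4 = {b, d, h, i}  B5 = {c, d, e, i}  B6 = {d, e, g, i}
Tree: B1–B2, B1–B3, B3–B4, B1–B5, B2–B6

Each bag holds 4 vertices, so the decomposition has width 3, which upper-bounds the treewidth. Conversely, {d, e, g, i} is a clique of size 4, and the vertices of any clique must share a bag in every tree decomposition; so some bag has ≥ 4 vertices and tw(G) ≥ 3. Therefore the treewidth is 3.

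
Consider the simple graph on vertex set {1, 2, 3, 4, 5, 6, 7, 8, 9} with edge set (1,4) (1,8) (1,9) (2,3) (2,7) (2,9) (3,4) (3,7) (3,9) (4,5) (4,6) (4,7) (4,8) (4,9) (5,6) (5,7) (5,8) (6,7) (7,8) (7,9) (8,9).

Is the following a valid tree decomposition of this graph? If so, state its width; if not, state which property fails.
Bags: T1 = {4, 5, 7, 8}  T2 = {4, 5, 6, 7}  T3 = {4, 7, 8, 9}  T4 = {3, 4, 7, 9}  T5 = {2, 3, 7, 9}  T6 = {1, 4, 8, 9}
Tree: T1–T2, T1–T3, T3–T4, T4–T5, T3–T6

Yes; width 3.

Every vertex of G appears in some bag (union = {1, 2, 3, 4, 5, 6, 7, 8, 9}); every edge is covered by a bag; and for each vertex v the set of bags containing v is connected in the bag tree. The decomposition is therefore valid. The largest bag has 4 vertices, so the width is 3.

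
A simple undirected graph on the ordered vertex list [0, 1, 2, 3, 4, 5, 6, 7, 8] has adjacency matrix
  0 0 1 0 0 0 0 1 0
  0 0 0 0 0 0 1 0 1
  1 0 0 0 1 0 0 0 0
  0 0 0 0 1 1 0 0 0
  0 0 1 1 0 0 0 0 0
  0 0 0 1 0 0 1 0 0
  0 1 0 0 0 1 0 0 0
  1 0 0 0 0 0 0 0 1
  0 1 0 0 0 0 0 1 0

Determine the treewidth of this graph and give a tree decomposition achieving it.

Treewidth 2.
One optimal decomposition is:
Bags: B1 = {1, 6, 8}  B2 = {6, 7, 8}  B3 = {0, 6, 7}  B4 = {0, 2, 6}  B5 = {2, 4, 6}  B6 = {3, 4, 6}  B7 = {3, 5, 6}
Tree: B1–B2, B2–B3, B3–B4, B4–B5, B5–B6, B6–B7

Every bag has size at most 3, so the width is 3 − 1 = 2 and tw(G) ≤ 2. The edges 6–1–8–7–0–2–4–3–5–6 form a cycle, so G is not a tree and its treewidth is at least 2. Hence tw(G) = 2 exactly.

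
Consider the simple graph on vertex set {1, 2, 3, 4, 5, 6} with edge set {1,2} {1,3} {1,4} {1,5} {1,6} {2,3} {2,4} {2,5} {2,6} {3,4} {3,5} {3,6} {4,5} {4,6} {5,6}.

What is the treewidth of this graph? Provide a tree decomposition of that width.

Treewidth 5.
One such decomposition:
Bags: B1 = {1, 2, 3, 4, 5, 6}
Tree: (single bag)

With just one bag of size 6, the width is 6 − 1 = 5, so tw(G) ≤ 5. For the lower bound, the 6 vertices {1, 2, 3, 4, 5, 6} are pairwise adjacent, and any tree decomposition puts a clique entirely inside one bag — forcing width ≥ 5. Combining the bounds, tw(G) = 5.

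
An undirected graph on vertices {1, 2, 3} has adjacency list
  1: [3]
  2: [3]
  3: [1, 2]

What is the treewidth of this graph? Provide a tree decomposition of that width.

The largest bag has 2 vertices, giving width 1; this decomposition certifies tw(G) ≤ 1. Any graph with an edge has treewidth ≥ 1, and G has the edge 3–1. Combining the bounds, tw(G) = 1.

Treewidth 1.
One such decomposition:
Bags: B1 = {1, 3}  B2 = {2, 3}
Tree: B1–B2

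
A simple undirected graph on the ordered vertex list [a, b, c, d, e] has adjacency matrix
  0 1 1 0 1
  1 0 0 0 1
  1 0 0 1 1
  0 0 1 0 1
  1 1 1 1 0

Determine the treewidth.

2

A width-2 tree decomposition is:
Bags: B1 = {a, c, e}  B2 = {a, b, e}  B3 = {c, d, e}
Tree: B1–B2, B1–B3
Every bag has size at most 3, so the width is 3 − 1 = 2 and tw(G) ≤ 2. For the lower bound, the 3 vertices {c, d, e} are pairwise adjacent, and any tree decomposition puts a clique entirely inside one bag — forcing width ≥ 2. Combining the bounds, tw(G) = 2.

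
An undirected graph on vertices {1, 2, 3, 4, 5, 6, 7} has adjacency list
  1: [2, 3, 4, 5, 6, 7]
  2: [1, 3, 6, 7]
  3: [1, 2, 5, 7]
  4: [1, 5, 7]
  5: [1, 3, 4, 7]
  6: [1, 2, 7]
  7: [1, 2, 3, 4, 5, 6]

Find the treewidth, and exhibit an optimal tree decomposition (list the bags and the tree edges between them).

Each bag holds 4 vertices, so the decomposition has width 3, which upper-bounds the treewidth. Conversely, {1, 2, 3, 7} is a clique of size 4, and the vertices of any clique must share a bag in every tree decomposition; so some bag has ≥ 4 vertices and tw(G) ≥ 3. The upper and lower bounds meet at 3, so that is the treewidth.

Treewidth 3.
Bags: B1 = {1, 2, 3, 7}  B2 = {1, 3, 5, 7}  B3 = {1, 4, 5, 7}  B4 = {1, 2, 6, 7}
Tree: B1–B2, B2–B3, B1–B4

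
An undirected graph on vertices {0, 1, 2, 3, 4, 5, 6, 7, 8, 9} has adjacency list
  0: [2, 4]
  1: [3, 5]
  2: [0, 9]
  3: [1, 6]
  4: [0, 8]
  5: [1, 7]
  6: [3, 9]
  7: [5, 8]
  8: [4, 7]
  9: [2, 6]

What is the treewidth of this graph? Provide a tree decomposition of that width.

Treewidth 2.
One optimal decomposition is:
Bags: B1 = {2, 6, 9}  B2 = {2, 3, 6}  B3 = {1, 2, 3}  B4 = {1, 2, 5}  B5 = {2, 5, 7}  B6 = {2, 7, 8}  B7 = {2, 4, 8}  B8 = {0, 2, 4}
Tree: B1–B2, B2–B3, B3–B4, B4–B5, B5–B6, B6–B7, B7–B8

Each bag holds 3 vertices, so the decomposition has width 2, which upper-bounds the treewidth. Since 2–9–6–3–1–5–7–8–4–0–2 is a cycle in G, G is not acyclic. Forests are exactly the graphs of treewidth ≤ 1, so tw(G) ≥ 2. Therefore the treewidth is 2.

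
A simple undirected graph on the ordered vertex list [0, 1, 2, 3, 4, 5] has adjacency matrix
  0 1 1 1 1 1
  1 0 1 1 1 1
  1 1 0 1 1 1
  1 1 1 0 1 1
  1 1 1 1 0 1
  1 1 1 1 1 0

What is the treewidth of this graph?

5

A width-5 tree decomposition is:
Bags: B1 = {0, 1, 2, 3, 4, 5}
Tree: (single bag)
With just one bag of size 6, the width is 6 − 1 = 5, so tw(G) ≤ 5. For the lower bound, the 6 vertices {0, 1, 2, 3, 4, 5} are pairwise adjacent, and any tree decomposition puts a clique entirely inside one bag — forcing width ≥ 5. Hence tw(G) = 5 exactly.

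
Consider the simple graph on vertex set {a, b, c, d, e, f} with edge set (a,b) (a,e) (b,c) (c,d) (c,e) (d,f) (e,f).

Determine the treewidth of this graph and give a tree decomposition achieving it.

The largest bag has 3 vertices, giving width 2; this decomposition certifies tw(G) ≤ 2. For the lower bound, G contains the cycle a–b–c–e–a, so G is not a forest; only forests have treewidth ≤ 1, hence tw(G) ≥ 2. Hence tw(G) = 2 exactly.

Treewidth 2.
Bags: B1 = {a, b, e}  B2 = {b, c, e}  B3 = {c, e, f}  B4 = {c, d, f}
Tree: B1–B2, B2–B3, B3–B4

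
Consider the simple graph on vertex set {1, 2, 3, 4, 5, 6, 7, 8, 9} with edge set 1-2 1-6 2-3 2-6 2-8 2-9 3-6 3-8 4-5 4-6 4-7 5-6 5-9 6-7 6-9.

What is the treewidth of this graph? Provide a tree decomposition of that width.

The largest bag has 3 vertices, giving width 2; this decomposition certifies tw(G) ≤ 2. On the other hand G contains the 3-clique {2, 3, 8}. A clique must lie in a single bag of any decomposition, so no decomposition can have width below 2. Therefore the treewidth is 2.

Treewidth 2.
Bags: B1 = {5, 6, 9}  B2 = {4, 5, 6}  B3 = {4, 6, 7}  B4 = {2, 6, 9}  B5 = {2, 3, 6}  B6 = {1, 2, 6}  B7 = {2, 3, 8}
Tree: B1–B2, B2–B3, B1–B4, B4–B5, B4–B6, B5–B7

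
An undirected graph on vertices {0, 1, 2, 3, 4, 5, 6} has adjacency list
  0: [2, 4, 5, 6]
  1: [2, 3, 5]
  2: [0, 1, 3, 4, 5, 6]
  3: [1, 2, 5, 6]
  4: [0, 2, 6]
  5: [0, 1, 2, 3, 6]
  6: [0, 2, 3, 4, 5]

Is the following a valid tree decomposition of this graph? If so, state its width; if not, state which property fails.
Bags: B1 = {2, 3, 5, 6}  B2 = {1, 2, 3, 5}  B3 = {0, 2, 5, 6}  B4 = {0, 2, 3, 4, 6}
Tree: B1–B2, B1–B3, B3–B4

No — bags containing vertex 3 are not connected in the tree.

A tree decomposition must satisfy three properties: every vertex lies in some bag; for every edge, both endpoints lie together in some bag; and for every vertex, the bags containing it form a connected subtree. Here bags containing vertex 3 are not connected in the tree, so the decomposition is invalid.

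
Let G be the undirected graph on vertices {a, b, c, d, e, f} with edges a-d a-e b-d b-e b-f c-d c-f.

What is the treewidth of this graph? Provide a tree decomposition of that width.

Treewidth 2.
Bags: B1 = {a, d, e}  B2 = {b, d, e}  B3 = {b, c, d}  B4 = {b, c, f}
Tree: B1–B2, B2–B3, B3–B4

The largest bag has 3 vertices, giving width 2; this decomposition certifies tw(G) ≤ 2. Since a–e–b–d–a is a cycle in G, G is not acyclic. Forests are exactly the graphs of treewidth ≤ 1, so tw(G) ≥ 2. Combining the bounds, tw(G) = 2.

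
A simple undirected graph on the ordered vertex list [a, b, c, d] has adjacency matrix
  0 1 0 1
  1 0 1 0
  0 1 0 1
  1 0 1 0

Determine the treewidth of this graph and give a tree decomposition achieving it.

Treewidth 2.
Bags: B1 = {a, b, d}  B2 = {b, c, d}
Tree: B1–B2

The largest bag has 3 vertices, giving width 2; this decomposition certifies tw(G) ≤ 2. For the lower bound, G contains the cycle d–a–b–c–d, so G is not a forest; only forests have treewidth ≤ 1, hence tw(G) ≥ 2. The upper and lower bounds meet at 2, so that is the treewidth.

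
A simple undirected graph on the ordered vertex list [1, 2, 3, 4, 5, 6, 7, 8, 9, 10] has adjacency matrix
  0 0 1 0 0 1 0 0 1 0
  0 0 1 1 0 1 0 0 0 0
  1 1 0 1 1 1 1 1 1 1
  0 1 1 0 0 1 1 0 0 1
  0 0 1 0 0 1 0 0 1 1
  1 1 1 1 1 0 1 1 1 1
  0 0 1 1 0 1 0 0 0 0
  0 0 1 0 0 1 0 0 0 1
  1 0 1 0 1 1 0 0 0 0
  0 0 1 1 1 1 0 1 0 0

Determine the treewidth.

A width-3 tree decomposition is:
Bags: B1 = {3, 6, 8, 10}  B2 = {3, 5, 6, 10}  B3 = {3, 5, 6, 9}  B4 = {3, 4, 6, 10}  B5 = {2, 3, 4, 6}  B6 = {1, 3, 6, 9}  B7 = {3, 4, 6, 7}
Tree: B1–B2, B2–B3, B2–B4, B4–B5, B3–B6, B4–B7
The largest bag has 4 vertices, giving width 3; this decomposition certifies tw(G) ≤ 3. On the other hand G contains the 4-clique {1, 3, 6, 9}. A clique must lie in a single bag of any decomposition, so no decomposition can have width below 3. Hence tw(G) = 3 exactly.

3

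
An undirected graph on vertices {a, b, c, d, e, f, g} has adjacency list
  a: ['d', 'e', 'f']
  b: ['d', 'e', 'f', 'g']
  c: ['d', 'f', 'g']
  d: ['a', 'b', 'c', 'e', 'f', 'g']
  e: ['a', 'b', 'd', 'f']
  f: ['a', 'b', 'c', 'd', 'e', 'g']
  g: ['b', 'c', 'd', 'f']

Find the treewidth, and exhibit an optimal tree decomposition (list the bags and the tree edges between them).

Treewidth 3.
One such decomposition:
Bags: B1 = {a, d, e, f}  B2 = {b, d, e, f}  B3 = {b, d, f, g}  B4 = {c, d, f, g}
Tree: B1–B2, B2–B3, B3–B4

Every bag has size at most 4, so the width is 4 − 1 = 3 and tw(G) ≤ 3. Conversely, {c, d, f, g} is a clique of size 4, and the vertices of any clique must share a bag in every tree decomposition; so some bag has ≥ 4 vertices and tw(G) ≥ 3. Hence tw(G) = 3 exactly.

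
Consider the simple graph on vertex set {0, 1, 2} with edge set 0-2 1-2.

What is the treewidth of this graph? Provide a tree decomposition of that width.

Each bag holds 2 vertices, so the decomposition has width 1, which upper-bounds the treewidth. Any graph with an edge has treewidth ≥ 1, and G has the edge 2–0. Hence tw(G) = 1 exactly.

Treewidth 1.
Bags: B1 = {0, 2}  B2 = {1, 2}
Tree: B1–B2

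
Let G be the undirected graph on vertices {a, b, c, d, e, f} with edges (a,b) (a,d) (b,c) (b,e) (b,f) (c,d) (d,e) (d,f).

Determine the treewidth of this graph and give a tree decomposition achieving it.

Every bag has size at most 3, so the width is 3 − 1 = 2 and tw(G) ≤ 2. The edges d–c–b–f–d form a cycle, so G is not a tree and its treewidth is at least 2. The upper and lower bounds meet at 2, so that is the treewidth.

Treewidth 2.
One optimal decomposition is:
Bags: B1 = {b, c, d}  B2 = {b, d, f}  B3 = {b, d, e}  B4 = {a, b, d}
Tree: B1–B2, B2–B3, B3–B4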